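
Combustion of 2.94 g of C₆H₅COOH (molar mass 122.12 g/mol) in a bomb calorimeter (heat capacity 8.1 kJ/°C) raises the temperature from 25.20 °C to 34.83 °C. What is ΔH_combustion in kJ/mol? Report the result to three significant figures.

ΔT = 34.83 − 25.20 = 9.63 °C
q_cal = C_cal × ΔT = 8.1 × 9.63 = 78.003 kJ
n = 2.94 / 122.12 = 0.02407 mol
q_rxn = −q_cal = -78.003 kJ
ΔH = -78.003 / 0.02407 = -3241 kJ/mol

ΔH = -3240 kJ/mol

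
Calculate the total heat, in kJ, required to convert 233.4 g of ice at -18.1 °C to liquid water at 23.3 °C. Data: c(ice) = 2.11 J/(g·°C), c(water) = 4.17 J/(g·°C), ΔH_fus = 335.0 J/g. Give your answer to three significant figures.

q1 (heat ice -18.1→0.0 °C): 233.4 × 2.11 × 18.1 = 8914 J
q2 (melt at 0 °C): 233.4 × 335.0 = 78189 J
q3 (heat water 0.0→23.3 °C): 233.4 × 4.17 × 23.3 = 22677 J
Total: 8914 + 78189 + 22677 = 109780 J = 110 kJ

q = 110 kJ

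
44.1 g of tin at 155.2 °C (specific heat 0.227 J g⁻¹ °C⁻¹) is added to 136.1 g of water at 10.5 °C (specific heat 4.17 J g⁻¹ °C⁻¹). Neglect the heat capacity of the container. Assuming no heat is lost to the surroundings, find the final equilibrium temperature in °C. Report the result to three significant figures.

Heat lost by tin = heat gained by water.
(44.1)(0.227)(155.2 − T) = (136.1)(4.17)(T − 10.5)
10.0107 (155.2 − T) = 567.537 (T − 10.5)
1553.7 − 10.0107 T = 567.537 T − 5959.1
7512.8 = 577.5477 T
T = 13.01 °C

T_f = 13.0 °C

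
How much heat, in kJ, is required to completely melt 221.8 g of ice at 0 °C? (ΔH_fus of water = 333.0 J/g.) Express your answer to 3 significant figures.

q = 73.9 kJ

q = m × ΔH_fus = 221.8 × 333.0 = 73860 J = 73.9 kJ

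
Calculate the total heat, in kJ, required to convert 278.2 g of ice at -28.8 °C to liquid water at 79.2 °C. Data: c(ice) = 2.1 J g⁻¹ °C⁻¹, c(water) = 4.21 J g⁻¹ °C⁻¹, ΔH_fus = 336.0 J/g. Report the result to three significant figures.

q = 203 kJ

q1 (heat ice -28.8→0.0 °C): 278.2 × 2.1 × 28.8 = 16826 J
q2 (melt at 0 °C): 278.2 × 336.0 = 93475 J
q3 (heat water 0.0→79.2 °C): 278.2 × 4.21 × 79.2 = 92761 J
Total: 16826 + 93475 + 92761 = 203062 J = 203 kJ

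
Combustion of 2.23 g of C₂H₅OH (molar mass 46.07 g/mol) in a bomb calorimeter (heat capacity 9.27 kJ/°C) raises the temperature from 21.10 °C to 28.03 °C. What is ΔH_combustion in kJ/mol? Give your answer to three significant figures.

ΔH = -1330 kJ/mol

ΔT = 28.03 − 21.10 = 6.93 °C
q_cal = C_cal × ΔT = 9.27 × 6.93 = 64.2411 kJ
n = 2.23 / 46.07 = 0.04840 mol
q_rxn = −q_cal = -64.2411 kJ
ΔH = -64.2411 / 0.04840 = -1327 kJ/mol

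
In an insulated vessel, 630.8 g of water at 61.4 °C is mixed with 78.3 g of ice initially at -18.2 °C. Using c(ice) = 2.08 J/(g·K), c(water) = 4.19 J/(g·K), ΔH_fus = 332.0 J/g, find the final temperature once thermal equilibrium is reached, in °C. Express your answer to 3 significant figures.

Heat to bring ice to 0 °C and melt it: q₁ = 78.3×2.08×18.2 + 78.3×332.0 = 28960 J
Heat the water can supply cooling to 0 °C: 630.8×4.19×61.4 = 162283 J > q₁, so all ice melts.
Energy balance: 630.8×4.19×(61.4 − T) = 28960 + 78.3×4.19×(T − 0)
2643.052(61.4 − T) = 28960 + 328.077 T
162283 − 28960 = 2971.129 T
T = 133323 / 2971.129 = 44.87 °C

T_f = 44.9 °C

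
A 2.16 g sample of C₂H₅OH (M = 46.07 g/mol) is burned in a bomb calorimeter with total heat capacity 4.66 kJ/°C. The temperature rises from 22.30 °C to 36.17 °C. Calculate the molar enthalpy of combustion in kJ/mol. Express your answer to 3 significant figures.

ΔH = -1380 kJ/mol

ΔT = 36.17 − 22.30 = 13.87 °C
q_cal = C_cal × ΔT = 4.66 × 13.87 = 64.6342 kJ
n = 2.16 / 46.07 = 0.04689 mol
q_rxn = −q_cal = -64.6342 kJ
ΔH = -64.6342 / 0.04689 = -1378 kJ/mol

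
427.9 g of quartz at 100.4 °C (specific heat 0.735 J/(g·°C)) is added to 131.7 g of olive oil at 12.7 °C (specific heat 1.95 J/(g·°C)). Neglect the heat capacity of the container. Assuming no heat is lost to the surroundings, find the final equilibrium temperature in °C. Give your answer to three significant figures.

Heat lost by quartz = heat gained by olive oil.
(427.9)(0.735)(100.4 − T) = (131.7)(1.95)(T − 12.7)
314.5065 (100.4 − T) = 256.815 (T − 12.7)
31576 − 314.5065 T = 256.815 T − 3261.6
34837.6 = 571.3215 T
T = 60.98 °C

T_f = 61.0 °C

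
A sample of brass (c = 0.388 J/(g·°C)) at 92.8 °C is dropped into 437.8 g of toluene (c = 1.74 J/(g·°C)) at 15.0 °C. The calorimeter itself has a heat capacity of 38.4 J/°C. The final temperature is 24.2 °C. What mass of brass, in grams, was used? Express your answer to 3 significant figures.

m = 277 g

q_gained = (437.8 × 1.74 + 38.4) × (24.2 − 15.0) = 7362 J
q_lost = m × 0.388 × (92.8 − 24.2) = 26.6168 m
m = 7362 / 26.6168 = 277 g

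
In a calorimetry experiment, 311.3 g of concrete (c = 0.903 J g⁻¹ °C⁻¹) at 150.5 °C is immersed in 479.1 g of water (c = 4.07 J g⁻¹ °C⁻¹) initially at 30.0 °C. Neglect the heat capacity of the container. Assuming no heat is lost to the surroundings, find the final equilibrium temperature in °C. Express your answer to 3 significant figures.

Heat lost by concrete = heat gained by water.
(311.3)(0.903)(150.5 − T) = (479.1)(4.07)(T − 30.0)
281.1039 (150.5 − T) = 1949.937 (T − 30.0)
42306 − 281.1039 T = 1949.937 T − 58498
100804 = 2231.0409 T
T = 45.18 °C

T_f = 45.2 °C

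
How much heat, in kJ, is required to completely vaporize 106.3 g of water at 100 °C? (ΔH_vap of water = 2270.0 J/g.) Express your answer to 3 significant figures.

q = 241 kJ

q = m × ΔH_vap = 106.3 × 2270.0 = 241300 J = 241 kJ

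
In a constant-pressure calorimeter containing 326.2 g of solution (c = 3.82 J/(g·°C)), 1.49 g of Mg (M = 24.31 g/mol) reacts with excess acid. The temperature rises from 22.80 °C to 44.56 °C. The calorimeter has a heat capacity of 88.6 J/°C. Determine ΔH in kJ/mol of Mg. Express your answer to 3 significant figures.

ΔH = -474 kJ/mol

|ΔT| = |44.56 − 22.80| = 21.76 °C
|q_surr| = (326.2 × 3.82 + 88.6) × 21.76 = 1334.684 × 21.76 = 29040 J
n(Mg) = 1.49 / 24.31 = 0.06129 mol
Temperature rose, so q_rxn = −|q_surr| = -29.04 kJ
ΔH = q_rxn / n = -473.8 kJ/mol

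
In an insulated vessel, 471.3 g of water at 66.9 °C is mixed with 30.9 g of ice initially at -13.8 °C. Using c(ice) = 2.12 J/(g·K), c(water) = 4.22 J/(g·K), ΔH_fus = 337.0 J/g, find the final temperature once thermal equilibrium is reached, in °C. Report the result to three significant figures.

T_f = 57.4 °C

Heat to bring ice to 0 °C and melt it: q₁ = 30.9×2.12×13.8 + 30.9×337.0 = 11317 J
Heat the water can supply cooling to 0 °C: 471.3×4.22×66.9 = 133056 J > q₁, so all ice melts.
Energy balance: 471.3×4.22×(66.9 − T) = 11317 + 30.9×4.22×(T − 0)
1988.886(66.9 − T) = 11317 + 130.398 T
133056 − 11317 = 2119.284 T
T = 121739 / 2119.284 = 57.44 °C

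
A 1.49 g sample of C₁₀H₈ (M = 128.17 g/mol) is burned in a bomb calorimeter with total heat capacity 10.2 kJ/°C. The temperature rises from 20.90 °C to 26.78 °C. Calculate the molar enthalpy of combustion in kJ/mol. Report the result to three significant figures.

ΔH = -5160 kJ/mol

ΔT = 26.78 − 20.90 = 5.88 °C
q_cal = C_cal × ΔT = 10.2 × 5.88 = 59.976 kJ
n = 1.49 / 128.17 = 0.01163 mol
q_rxn = −q_cal = -59.976 kJ
ΔH = -59.976 / 0.01163 = -5157 kJ/mol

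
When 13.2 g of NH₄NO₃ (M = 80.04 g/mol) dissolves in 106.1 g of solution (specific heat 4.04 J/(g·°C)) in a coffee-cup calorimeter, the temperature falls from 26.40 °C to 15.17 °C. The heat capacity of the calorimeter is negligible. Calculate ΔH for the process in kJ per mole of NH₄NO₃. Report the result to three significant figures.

ΔH = 29.2 kJ/mol

|ΔT| = |15.17 − 26.40| = 11.23 °C
|q_surr| = (106.1 × 4.04) × 11.23 = 428.644 × 11.23 = 4814 J
n(NH₄NO₃) = 13.2 / 80.04 = 0.1649 mol
Temperature fell, so q_rxn = +|q_surr| = 4.814 kJ
ΔH = q_rxn / n = 29.19 kJ/mol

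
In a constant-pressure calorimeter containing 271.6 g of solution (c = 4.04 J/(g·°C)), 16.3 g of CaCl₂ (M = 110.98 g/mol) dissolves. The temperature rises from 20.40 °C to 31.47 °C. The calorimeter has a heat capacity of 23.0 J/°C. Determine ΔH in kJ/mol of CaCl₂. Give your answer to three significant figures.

ΔH = -84.4 kJ/mol

|ΔT| = |31.47 − 20.40| = 11.07 °C
|q_surr| = (271.6 × 4.04 + 23.0) × 11.07 = 1120.264 × 11.07 = 12400 J
n(CaCl₂) = 16.3 / 110.98 = 0.1469 mol
Temperature rose, so q_rxn = −|q_surr| = -12.40 kJ
ΔH = q_rxn / n = -84.41 kJ/mol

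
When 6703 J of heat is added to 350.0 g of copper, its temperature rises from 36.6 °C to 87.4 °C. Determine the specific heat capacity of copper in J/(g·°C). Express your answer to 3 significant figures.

c = q / (m ΔT) = 6703 / (350.0 × 50.8)
c = 6703 / 17780 = 0.377 J/(g·°C)

c = 0.377 J/(g·°C)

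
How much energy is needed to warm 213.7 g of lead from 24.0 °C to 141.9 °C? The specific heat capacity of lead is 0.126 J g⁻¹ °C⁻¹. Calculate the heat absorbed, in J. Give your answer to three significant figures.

q = 3170 J

q = m c ΔT = 213.7 × 0.126 × (141.9 − 24.0)
q = 213.7 × 0.126 × 117.9 = 3174.6 J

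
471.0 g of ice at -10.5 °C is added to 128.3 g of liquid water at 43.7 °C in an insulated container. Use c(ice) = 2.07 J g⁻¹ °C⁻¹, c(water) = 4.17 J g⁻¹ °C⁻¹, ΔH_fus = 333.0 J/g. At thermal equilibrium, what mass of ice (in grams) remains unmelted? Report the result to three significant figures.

Heat to warm all ice to 0 °C: 471.0×2.07×10.5 = 10237 J
Heat released by water cooling to 0 °C: 128.3×4.17×43.7 = 23380 J
23380 J < 10237 + 471.0×333.0 = 167080 J, so not all ice melts; final T = 0 °C.
Heat left for melting: 23380 − 10237 = 13143 J
Mass melted = 13143 / 333.0 = 39.47 g
Ice remaining = 471.0 − 39.47 = 431.53 g

m_ice remaining = 432 g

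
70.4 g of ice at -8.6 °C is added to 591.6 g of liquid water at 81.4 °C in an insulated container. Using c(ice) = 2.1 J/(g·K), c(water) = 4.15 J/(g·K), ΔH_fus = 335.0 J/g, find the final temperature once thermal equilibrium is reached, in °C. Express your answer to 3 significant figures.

Heat to bring ice to 0 °C and melt it: q₁ = 70.4×2.1×8.6 + 70.4×335.0 = 24855 J
Heat the water can supply cooling to 0 °C: 591.6×4.15×81.4 = 199848 J > q₁, so all ice melts.
Energy balance: 591.6×4.15×(81.4 − T) = 24855 + 70.4×4.15×(T − 0)
2455.14(81.4 − T) = 24855 + 292.16 T
199848 − 24855 = 2747.30 T
T = 174993 / 2747.30 = 63.70 °C

T_f = 63.7 °C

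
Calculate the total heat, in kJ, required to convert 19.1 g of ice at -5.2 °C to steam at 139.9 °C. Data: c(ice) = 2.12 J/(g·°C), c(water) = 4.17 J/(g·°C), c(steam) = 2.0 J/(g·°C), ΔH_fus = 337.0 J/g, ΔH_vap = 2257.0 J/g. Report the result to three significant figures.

q = 59.2 kJ

q1 (heat ice -5.2→0.0 °C): 19.1 × 2.12 × 5.2 = 211 J
q2 (melt at 0 °C): 19.1 × 337.0 = 6437 J
q3 (heat water 0.0→100.0 °C): 19.1 × 4.17 × 100.0 = 7965 J
q4 (vaporize at 100 °C): 19.1 × 2257.0 = 43109 J
q5 (heat steam 100.0→139.9 °C): 19.1 × 2.0 × 39.9 = 1524 J
Total: 211 + 6437 + 7965 + 43109 + 1524 = 59246 J = 59.2 kJ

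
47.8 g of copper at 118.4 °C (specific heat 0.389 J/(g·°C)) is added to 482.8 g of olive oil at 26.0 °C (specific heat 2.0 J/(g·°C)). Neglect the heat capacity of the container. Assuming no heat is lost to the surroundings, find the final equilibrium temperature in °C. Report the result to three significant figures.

T_f = 27.7 °C

Heat lost by copper = heat gained by olive oil.
(47.8)(0.389)(118.4 − T) = (482.8)(2.0)(T − 26.0)
18.5942 (118.4 − T) = 965.6 (T − 26.0)
2201.6 − 18.5942 T = 965.6 T − 25106
27307.6 = 984.1942 T
T = 27.746 °C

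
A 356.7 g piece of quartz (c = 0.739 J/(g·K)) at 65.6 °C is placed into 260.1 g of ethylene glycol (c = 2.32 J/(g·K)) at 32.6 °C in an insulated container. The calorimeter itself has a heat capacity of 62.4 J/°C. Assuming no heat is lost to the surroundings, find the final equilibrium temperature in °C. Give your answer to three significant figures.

Heat lost by quartz = heat gained by ethylene glycol + calorimeter.
(356.7)(0.739)(65.6 − T) = [(260.1)(2.32) + 62.4](T − 32.6)
263.6013 (65.6 − T) = 665.832 (T − 32.6)
17292 − 263.6013 T = 665.832 T − 21706
38998 = 929.4333 T
T = 41.96 °C

T_f = 42.0 °C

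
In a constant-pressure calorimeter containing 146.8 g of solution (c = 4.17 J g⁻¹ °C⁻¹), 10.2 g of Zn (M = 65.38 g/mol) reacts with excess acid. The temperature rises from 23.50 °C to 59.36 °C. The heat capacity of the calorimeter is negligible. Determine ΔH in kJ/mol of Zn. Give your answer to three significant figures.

|ΔT| = |59.36 − 23.50| = 35.86 °C
|q_surr| = (146.8 × 4.17) × 35.86 = 612.156 × 35.86 = 21950 J
n(Zn) = 10.2 / 65.38 = 0.1560 mol
Temperature rose, so q_rxn = −|q_surr| = -21.95 kJ
ΔH = q_rxn / n = -140.7 kJ/mol

ΔH = -141 kJ/mol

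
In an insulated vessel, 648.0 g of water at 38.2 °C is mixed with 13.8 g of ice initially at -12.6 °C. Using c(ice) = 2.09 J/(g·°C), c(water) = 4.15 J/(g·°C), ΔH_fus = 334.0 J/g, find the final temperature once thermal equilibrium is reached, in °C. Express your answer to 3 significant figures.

Heat to bring ice to 0 °C and melt it: q₁ = 13.8×2.09×12.6 + 13.8×334.0 = 4972.6 J
Heat the water can supply cooling to 0 °C: 648.0×4.15×38.2 = 102727 J > q₁, so all ice melts.
Energy balance: 648.0×4.15×(38.2 − T) = 4972.6 + 13.8×4.15×(T − 0)
2689.2(38.2 − T) = 4972.6 + 57.27 T
102727 − 4972.6 = 2746.47 T
T = 97754.4 / 2746.47 = 35.59 °C

T_f = 35.6 °C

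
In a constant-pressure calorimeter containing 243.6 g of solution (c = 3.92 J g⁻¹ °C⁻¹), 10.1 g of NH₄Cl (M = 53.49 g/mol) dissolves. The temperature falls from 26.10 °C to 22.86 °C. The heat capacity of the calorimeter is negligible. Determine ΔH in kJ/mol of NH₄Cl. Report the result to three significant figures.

|ΔT| = |22.86 − 26.10| = 3.24 °C
|q_surr| = (243.6 × 3.92) × 3.24 = 954.912 × 3.24 = 3094 J
n(NH₄Cl) = 10.1 / 53.49 = 0.1888 mol
Temperature fell, so q_rxn = +|q_surr| = 3.094 kJ
ΔH = q_rxn / n = 16.39 kJ/mol

ΔH = 16.4 kJ/mol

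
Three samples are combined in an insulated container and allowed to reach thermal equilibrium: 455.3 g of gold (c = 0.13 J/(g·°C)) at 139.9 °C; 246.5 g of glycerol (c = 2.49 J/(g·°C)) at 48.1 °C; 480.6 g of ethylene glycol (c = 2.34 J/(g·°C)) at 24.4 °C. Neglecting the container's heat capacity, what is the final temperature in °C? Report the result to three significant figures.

T_f = 36.3 °C

Σ mᵢcᵢ(T − Tᵢ) = 0  ⇒  T = Σ mᵢcᵢTᵢ / Σ mᵢcᵢ
Σ mᵢcᵢ = 455.3×0.13 + 246.5×2.49 + 480.6×2.34 = 1797.578
Σ mᵢcᵢTᵢ = 59.189×139.9 + 613.785×48.1 + 1124.604×24.4 = 65244
T = 65244 / 1797.578 = 36.30 °C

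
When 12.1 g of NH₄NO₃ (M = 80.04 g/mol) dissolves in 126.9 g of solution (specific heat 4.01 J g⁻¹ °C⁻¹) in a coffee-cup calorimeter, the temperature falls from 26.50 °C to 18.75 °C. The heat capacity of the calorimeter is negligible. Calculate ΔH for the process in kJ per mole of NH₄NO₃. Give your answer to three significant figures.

ΔH = 26.1 kJ/mol

|ΔT| = |18.75 − 26.50| = 7.75 °C
|q_surr| = (126.9 × 4.01) × 7.75 = 508.869 × 7.75 = 3944 J
n(NH₄NO₃) = 12.1 / 80.04 = 0.1512 mol
Temperature fell, so q_rxn = +|q_surr| = 3.944 kJ
ΔH = q_rxn / n = 26.08 kJ/mol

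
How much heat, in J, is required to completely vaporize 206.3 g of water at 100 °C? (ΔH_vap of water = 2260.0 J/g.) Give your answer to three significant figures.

q = m × ΔH_vap = 206.3 × 2260.0 = 466200 J

q = 466000 J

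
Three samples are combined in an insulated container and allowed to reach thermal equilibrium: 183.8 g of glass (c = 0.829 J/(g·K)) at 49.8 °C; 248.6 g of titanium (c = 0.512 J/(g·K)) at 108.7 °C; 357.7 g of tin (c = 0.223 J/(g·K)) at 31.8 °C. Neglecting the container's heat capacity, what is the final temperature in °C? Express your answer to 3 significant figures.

T_f = 66.7 °C

Σ mᵢcᵢ(T − Tᵢ) = 0  ⇒  T = Σ mᵢcᵢTᵢ / Σ mᵢcᵢ
Σ mᵢcᵢ = 183.8×0.829 + 248.6×0.512 + 357.7×0.223 = 359.4205
Σ mᵢcᵢTᵢ = 152.3702×49.8 + 127.2832×108.7 + 79.7671×31.8 = 23960
T = 23960 / 359.4205 = 66.66 °C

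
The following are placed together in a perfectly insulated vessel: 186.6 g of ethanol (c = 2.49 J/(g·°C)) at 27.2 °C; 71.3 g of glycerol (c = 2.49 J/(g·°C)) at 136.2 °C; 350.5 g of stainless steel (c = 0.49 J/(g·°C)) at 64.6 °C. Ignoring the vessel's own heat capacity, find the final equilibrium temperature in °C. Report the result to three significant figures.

T_f = 58.9 °C

Σ mᵢcᵢ(T − Tᵢ) = 0  ⇒  T = Σ mᵢcᵢTᵢ / Σ mᵢcᵢ
Σ mᵢcᵢ = 186.6×2.49 + 71.3×2.49 + 350.5×0.49 = 813.916
Σ mᵢcᵢTᵢ = 464.634×27.2 + 177.537×136.2 + 171.745×64.6 = 47913
T = 47913 / 813.916 = 58.87 °C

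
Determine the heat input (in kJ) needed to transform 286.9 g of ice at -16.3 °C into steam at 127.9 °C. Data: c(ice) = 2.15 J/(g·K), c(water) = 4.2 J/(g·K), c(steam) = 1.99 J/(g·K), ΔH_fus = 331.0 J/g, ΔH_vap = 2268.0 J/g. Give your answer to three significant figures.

q = 892 kJ

q1 (heat ice -16.3→0.0 °C): 286.9 × 2.15 × 16.3 = 10054 J
q2 (melt at 0 °C): 286.9 × 331.0 = 94964 J
q3 (heat water 0.0→100.0 °C): 286.9 × 4.2 × 100.0 = 120498 J
q4 (vaporize at 100 °C): 286.9 × 2268.0 = 650689 J
q5 (heat steam 100.0→127.9 °C): 286.9 × 1.99 × 27.9 = 15929 J
Total: 10054 + 94964 + 120498 + 650689 + 15929 = 892134 J = 892 kJ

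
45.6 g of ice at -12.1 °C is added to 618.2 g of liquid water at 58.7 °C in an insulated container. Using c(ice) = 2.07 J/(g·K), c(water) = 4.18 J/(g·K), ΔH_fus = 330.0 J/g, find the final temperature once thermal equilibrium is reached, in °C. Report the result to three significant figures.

Heat to bring ice to 0 °C and melt it: q₁ = 45.6×2.07×12.1 + 45.6×330.0 = 16190 J
Heat the water can supply cooling to 0 °C: 618.2×4.18×58.7 = 151685 J > q₁, so all ice melts.
Energy balance: 618.2×4.18×(58.7 − T) = 16190 + 45.6×4.18×(T − 0)
2584.076(58.7 − T) = 16190 + 190.608 T
151685 − 16190 = 2774.684 T
T = 135495 / 2774.684 = 48.83 °C

T_f = 48.8 °C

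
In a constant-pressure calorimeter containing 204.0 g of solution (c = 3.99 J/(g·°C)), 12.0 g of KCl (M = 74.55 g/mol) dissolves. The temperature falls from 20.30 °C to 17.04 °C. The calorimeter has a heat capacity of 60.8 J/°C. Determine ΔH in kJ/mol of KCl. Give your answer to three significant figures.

ΔH = 17.7 kJ/mol

|ΔT| = |17.04 − 20.30| = 3.26 °C
|q_surr| = (204.0 × 3.99 + 60.8) × 3.26 = 874.76 × 3.26 = 2852 J
n(KCl) = 12.0 / 74.55 = 0.1610 mol
Temperature fell, so q_rxn = +|q_surr| = 2.852 kJ
ΔH = q_rxn / n = 17.71 kJ/mol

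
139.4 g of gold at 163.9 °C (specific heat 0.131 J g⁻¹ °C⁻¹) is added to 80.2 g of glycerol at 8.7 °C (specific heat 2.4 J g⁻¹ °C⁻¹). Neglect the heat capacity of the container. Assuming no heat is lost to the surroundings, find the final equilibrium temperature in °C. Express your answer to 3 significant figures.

T_f = 22.1 °C

Heat lost by gold = heat gained by glycerol.
(139.4)(0.131)(163.9 − T) = (80.2)(2.4)(T − 8.7)
18.2614 (163.9 − T) = 192.48 (T − 8.7)
2993.0 − 18.2614 T = 192.48 T − 1674.6
4667.6 = 210.7414 T
T = 22.148 °C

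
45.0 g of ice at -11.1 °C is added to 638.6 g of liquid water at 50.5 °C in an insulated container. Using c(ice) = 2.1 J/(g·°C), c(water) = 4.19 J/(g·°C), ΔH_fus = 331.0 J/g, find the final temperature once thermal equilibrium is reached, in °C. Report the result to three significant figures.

T_f = 41.6 °C

Heat to bring ice to 0 °C and melt it: q₁ = 45.0×2.1×11.1 + 45.0×331.0 = 15944 J
Heat the water can supply cooling to 0 °C: 638.6×4.19×50.5 = 135125 J > q₁, so all ice melts.
Energy balance: 638.6×4.19×(50.5 − T) = 15944 + 45.0×4.19×(T − 0)
2675.734(50.5 − T) = 15944 + 188.55 T
135125 − 15944 = 2864.284 T
T = 119181 / 2864.284 = 41.61 °C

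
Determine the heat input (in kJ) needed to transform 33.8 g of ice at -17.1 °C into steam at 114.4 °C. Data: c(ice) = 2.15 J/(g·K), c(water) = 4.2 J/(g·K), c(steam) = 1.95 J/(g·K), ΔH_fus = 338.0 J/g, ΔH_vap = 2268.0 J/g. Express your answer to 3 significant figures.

q = 104 kJ

q1 (heat ice -17.1→0.0 °C): 33.8 × 2.15 × 17.1 = 1243 J
q2 (melt at 0 °C): 33.8 × 338.0 = 11424 J
q3 (heat water 0.0→100.0 °C): 33.8 × 4.2 × 100.0 = 14196 J
q4 (vaporize at 100 °C): 33.8 × 2268.0 = 76658 J
q5 (heat steam 100.0→114.4 °C): 33.8 × 1.95 × 14.4 = 949 J
Total: 1243 + 11424 + 14196 + 76658 + 949 = 104470 J = 104 kJ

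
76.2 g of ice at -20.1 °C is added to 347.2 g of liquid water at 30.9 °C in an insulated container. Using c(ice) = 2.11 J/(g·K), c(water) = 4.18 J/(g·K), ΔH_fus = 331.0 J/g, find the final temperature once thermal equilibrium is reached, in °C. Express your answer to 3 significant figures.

Heat to bring ice to 0 °C and melt it: q₁ = 76.2×2.11×20.1 + 76.2×331.0 = 28454 J
Heat the water can supply cooling to 0 °C: 347.2×4.18×30.9 = 44845.0 J > q₁, so all ice melts.
Energy balance: 347.2×4.18×(30.9 − T) = 28454 + 76.2×4.18×(T − 0)
1451.296(30.9 − T) = 28454 + 318.516 T
44845.0 − 28454 = 1769.812 T
T = 16391.0 / 1769.812 = 9.261 °C

T_f = 9.26 °C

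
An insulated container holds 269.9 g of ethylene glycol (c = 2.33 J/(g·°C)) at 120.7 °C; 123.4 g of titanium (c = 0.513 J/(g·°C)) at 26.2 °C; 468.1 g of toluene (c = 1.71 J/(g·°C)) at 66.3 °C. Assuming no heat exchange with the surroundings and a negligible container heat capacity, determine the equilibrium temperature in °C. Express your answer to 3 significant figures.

T_f = 87.5 °C

Σ mᵢcᵢ(T − Tᵢ) = 0  ⇒  T = Σ mᵢcᵢTᵢ / Σ mᵢcᵢ
Σ mᵢcᵢ = 269.9×2.33 + 123.4×0.513 + 468.1×1.71 = 1492.6222
Σ mᵢcᵢTᵢ = 628.867×120.7 + 63.3042×26.2 + 800.451×66.3 = 130630
T = 130630 / 1492.6222 = 87.52 °C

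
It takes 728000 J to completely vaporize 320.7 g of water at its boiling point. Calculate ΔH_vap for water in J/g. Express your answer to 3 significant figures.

ΔH_vap = q / m = 728000 / 320.7 = 2270 J/g

ΔH_vap = 2270 J/g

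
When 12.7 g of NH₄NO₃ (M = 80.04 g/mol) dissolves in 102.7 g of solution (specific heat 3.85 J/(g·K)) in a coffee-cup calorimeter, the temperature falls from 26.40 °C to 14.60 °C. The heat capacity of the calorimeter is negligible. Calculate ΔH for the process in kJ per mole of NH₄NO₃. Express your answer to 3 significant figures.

ΔH = 29.4 kJ/mol

|ΔT| = |14.60 − 26.40| = 11.80 °C
|q_surr| = (102.7 × 3.85) × 11.80 = 395.395 × 11.80 = 4666 J
n(NH₄NO₃) = 12.7 / 80.04 = 0.1587 mol
Temperature fell, so q_rxn = +|q_surr| = 4.666 kJ
ΔH = q_rxn / n = 29.40 kJ/mol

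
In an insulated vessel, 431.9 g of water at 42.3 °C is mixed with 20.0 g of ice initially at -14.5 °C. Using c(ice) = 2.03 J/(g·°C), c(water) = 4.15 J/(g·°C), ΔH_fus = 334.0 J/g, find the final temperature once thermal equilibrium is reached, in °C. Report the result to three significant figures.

T_f = 36.6 °C

Heat to bring ice to 0 °C and melt it: q₁ = 20.0×2.03×14.5 + 20.0×334.0 = 7268.7 J
Heat the water can supply cooling to 0 °C: 431.9×4.15×42.3 = 75817.9 J > q₁, so all ice melts.
Energy balance: 431.9×4.15×(42.3 − T) = 7268.7 + 20.0×4.15×(T − 0)
1792.385(42.3 − T) = 7268.7 + 83 T
75817.9 − 7268.7 = 1875.385 T
T = 68549.2 / 1875.385 = 36.55 °C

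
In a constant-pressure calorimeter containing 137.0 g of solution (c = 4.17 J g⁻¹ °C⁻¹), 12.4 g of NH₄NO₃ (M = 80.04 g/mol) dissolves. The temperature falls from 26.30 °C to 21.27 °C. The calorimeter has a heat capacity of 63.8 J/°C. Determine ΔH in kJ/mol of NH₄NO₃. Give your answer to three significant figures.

|ΔT| = |21.27 − 26.30| = 5.03 °C
|q_surr| = (137.0 × 4.17 + 63.8) × 5.03 = 635.09 × 5.03 = 3195 J
n(NH₄NO₃) = 12.4 / 80.04 = 0.1549 mol
Temperature fell, so q_rxn = +|q_surr| = 3.195 kJ
ΔH = q_rxn / n = 20.63 kJ/mol

ΔH = 20.6 kJ/mol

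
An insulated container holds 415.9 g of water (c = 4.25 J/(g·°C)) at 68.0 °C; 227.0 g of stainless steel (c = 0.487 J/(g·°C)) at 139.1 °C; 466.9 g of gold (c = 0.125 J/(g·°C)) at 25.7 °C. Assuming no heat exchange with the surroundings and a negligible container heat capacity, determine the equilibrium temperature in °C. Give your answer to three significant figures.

Σ mᵢcᵢ(T − Tᵢ) = 0  ⇒  T = Σ mᵢcᵢTᵢ / Σ mᵢcᵢ
Σ mᵢcᵢ = 415.9×4.25 + 227.0×0.487 + 466.9×0.125 = 1936.4865
Σ mᵢcᵢTᵢ = 1767.575×68.0 + 110.549×139.1 + 58.3625×25.7 = 137070
T = 137070 / 1936.4865 = 70.78 °C

T_f = 70.8 °C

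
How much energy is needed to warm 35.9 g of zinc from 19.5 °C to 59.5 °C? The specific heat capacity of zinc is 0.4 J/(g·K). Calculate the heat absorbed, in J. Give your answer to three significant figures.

q = 574 J

q = m c ΔT = 35.9 × 0.4 × (59.5 − 19.5)
q = 35.9 × 0.4 × 40.0 = 574.4 J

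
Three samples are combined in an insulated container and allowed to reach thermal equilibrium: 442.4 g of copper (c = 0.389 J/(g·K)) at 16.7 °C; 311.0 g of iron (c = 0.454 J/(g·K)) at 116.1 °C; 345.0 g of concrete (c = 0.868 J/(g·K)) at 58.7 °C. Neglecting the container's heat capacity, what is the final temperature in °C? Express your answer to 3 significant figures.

Σ mᵢcᵢ(T − Tᵢ) = 0  ⇒  T = Σ mᵢcᵢTᵢ / Σ mᵢcᵢ
Σ mᵢcᵢ = 442.4×0.389 + 311.0×0.454 + 345.0×0.868 = 612.7476
Σ mᵢcᵢTᵢ = 172.0936×16.7 + 141.194×116.1 + 299.46×58.7 = 36845
T = 36845 / 612.7476 = 60.13 °C

T_f = 60.1 °C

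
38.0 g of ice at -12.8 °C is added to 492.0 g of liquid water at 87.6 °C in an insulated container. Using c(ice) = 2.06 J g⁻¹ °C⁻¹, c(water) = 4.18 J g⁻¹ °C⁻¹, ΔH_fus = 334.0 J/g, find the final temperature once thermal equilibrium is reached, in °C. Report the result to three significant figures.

T_f = 75.1 °C

Heat to bring ice to 0 °C and melt it: q₁ = 38.0×2.06×12.8 + 38.0×334.0 = 13694 J
Heat the water can supply cooling to 0 °C: 492.0×4.18×87.6 = 180155 J > q₁, so all ice melts.
Energy balance: 492.0×4.18×(87.6 − T) = 13694 + 38.0×4.18×(T − 0)
2056.56(87.6 − T) = 13694 + 158.84 T
180155 − 13694 = 2215.40 T
T = 166461 / 2215.40 = 75.14 °C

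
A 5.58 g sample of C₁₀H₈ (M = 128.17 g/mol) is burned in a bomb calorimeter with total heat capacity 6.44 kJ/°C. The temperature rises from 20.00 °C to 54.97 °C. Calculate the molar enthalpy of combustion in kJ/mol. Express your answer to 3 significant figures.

ΔT = 54.97 − 20.00 = 34.97 °C
q_cal = C_cal × ΔT = 6.44 × 34.97 = 225.2068 kJ
n = 5.58 / 128.17 = 0.04354 mol
q_rxn = −q_cal = -225.2068 kJ
ΔH = -225.2068 / 0.04354 = -5172 kJ/mol

ΔH = -5170 kJ/mol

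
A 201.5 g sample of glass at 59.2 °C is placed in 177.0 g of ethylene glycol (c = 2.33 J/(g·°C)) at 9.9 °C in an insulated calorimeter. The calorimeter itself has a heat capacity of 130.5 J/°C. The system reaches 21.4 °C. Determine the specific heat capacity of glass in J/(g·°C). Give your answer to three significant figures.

c = 0.820 J/(g·°C)

q_gained = (177.0 × 2.33 + 130.5) × (21.4 − 9.9) = 6243 J
q_lost = 201.5 × c × (59.2 − 21.4) = 7616.7 c
Set equal: c = 6243 / 7616.7 = 0.820 J/(g·°C)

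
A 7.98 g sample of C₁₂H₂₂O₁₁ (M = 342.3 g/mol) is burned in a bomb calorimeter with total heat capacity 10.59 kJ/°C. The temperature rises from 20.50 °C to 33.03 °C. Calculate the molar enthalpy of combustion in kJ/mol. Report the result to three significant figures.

ΔH = -5690 kJ/mol

ΔT = 33.03 − 20.50 = 12.53 °C
q_cal = C_cal × ΔT = 10.59 × 12.53 = 132.6927 kJ
n = 7.98 / 342.3 = 0.02331 mol
q_rxn = −q_cal = -132.6927 kJ
ΔH = -132.6927 / 0.02331 = -5693 kJ/mol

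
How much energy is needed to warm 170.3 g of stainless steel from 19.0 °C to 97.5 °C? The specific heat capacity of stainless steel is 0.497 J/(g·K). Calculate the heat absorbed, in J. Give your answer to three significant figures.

q = m c ΔT = 170.3 × 0.497 × (97.5 − 19.0)
q = 170.3 × 0.497 × 78.5 = 6644 J

q = 6640 J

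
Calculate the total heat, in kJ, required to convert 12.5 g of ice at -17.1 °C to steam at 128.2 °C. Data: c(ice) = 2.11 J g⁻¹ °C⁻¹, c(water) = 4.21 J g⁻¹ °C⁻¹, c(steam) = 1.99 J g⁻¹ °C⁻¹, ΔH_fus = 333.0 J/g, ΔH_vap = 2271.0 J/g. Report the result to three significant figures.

q = 39.0 kJ

q1 (heat ice -17.1→0.0 °C): 12.5 × 2.11 × 17.1 = 451 J
q2 (melt at 0 °C): 12.5 × 333.0 = 4163 J
q3 (heat water 0.0→100.0 °C): 12.5 × 4.21 × 100.0 = 5263 J
q4 (vaporize at 100 °C): 12.5 × 2271.0 = 28388 J
q5 (heat steam 100.0→128.2 °C): 12.5 × 1.99 × 28.2 = 701 J
Total: 451 + 4163 + 5263 + 28388 + 701 = 38966 J = 39.0 kJ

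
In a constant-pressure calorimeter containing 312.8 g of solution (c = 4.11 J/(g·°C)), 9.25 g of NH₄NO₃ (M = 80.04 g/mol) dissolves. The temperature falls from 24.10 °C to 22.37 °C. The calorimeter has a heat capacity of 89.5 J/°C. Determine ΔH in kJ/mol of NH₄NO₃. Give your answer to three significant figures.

|ΔT| = |22.37 − 24.10| = 1.73 °C
|q_surr| = (312.8 × 4.11 + 89.5) × 1.73 = 1375.108 × 1.73 = 2379 J
n(NH₄NO₃) = 9.25 / 80.04 = 0.1156 mol
Temperature fell, so q_rxn = +|q_surr| = 2.379 kJ
ΔH = q_rxn / n = 20.58 kJ/mol

ΔH = 20.6 kJ/mol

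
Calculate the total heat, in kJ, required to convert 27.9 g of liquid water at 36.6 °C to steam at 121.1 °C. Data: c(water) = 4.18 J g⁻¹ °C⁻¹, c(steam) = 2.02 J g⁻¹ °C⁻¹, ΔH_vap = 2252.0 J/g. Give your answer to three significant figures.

q = 71.4 kJ

q1 (heat water 36.6→100.0 °C): 27.9 × 4.18 × 63.4 = 7394 J
q2 (vaporize at 100 °C): 27.9 × 2252.0 = 62831 J
q3 (heat steam 100.0→121.1 °C): 27.9 × 2.02 × 21.1 = 1189 J
Total: 7394 + 62831 + 1189 = 71414 J = 71.4 kJ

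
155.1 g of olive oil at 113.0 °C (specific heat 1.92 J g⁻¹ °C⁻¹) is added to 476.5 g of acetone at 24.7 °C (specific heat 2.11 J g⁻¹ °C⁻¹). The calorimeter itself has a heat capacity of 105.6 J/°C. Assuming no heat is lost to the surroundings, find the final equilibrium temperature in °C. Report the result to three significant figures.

T_f = 43.4 °C

Heat lost by olive oil = heat gained by acetone + calorimeter.
(155.1)(1.92)(113.0 − T) = [(476.5)(2.11) + 105.6](T − 24.7)
297.792 (113.0 − T) = 1111.015 (T − 24.7)
33650 − 297.792 T = 1111.015 T − 27442
61092 = 1408.807 T
T = 43.36 °C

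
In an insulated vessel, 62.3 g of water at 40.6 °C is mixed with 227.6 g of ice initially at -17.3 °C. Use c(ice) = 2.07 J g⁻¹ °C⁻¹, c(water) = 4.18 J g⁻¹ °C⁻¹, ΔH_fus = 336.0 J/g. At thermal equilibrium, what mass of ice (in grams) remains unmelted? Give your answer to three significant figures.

m_ice remaining = 220 g

Heat to warm all ice to 0 °C: 227.6×2.07×17.3 = 8150.6 J
Heat released by water cooling to 0 °C: 62.3×4.18×40.6 = 10573 J
10573 J < 8150.6 + 227.6×336.0 = 84624.2 J, so not all ice melts; final T = 0 °C.
Heat left for melting: 10573 − 8150.6 = 2422.4 J
Mass melted = 2422.4 / 336.0 = 7.210 g
Ice remaining = 227.6 − 7.210 = 220.390 g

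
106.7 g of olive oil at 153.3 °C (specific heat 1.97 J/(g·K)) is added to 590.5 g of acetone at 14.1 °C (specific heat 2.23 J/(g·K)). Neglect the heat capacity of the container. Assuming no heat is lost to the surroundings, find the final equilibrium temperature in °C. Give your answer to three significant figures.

Heat lost by olive oil = heat gained by acetone.
(106.7)(1.97)(153.3 − T) = (590.5)(2.23)(T − 14.1)
210.199 (153.3 − T) = 1316.815 (T − 14.1)
32224 − 210.199 T = 1316.815 T − 18567
50791 = 1527.014 T
T = 33.26 °C

T_f = 33.3 °C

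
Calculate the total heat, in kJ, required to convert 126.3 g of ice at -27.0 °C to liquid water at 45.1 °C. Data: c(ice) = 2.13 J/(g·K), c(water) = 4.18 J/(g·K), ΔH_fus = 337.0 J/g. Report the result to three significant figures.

q1 (heat ice -27.0→0.0 °C): 126.3 × 2.13 × 27.0 = 7264 J
q2 (melt at 0 °C): 126.3 × 337.0 = 42563 J
q3 (heat water 0.0→45.1 °C): 126.3 × 4.18 × 45.1 = 23810 J
Total: 7264 + 42563 + 23810 = 73637 J = 73.6 kJ

q = 73.6 kJ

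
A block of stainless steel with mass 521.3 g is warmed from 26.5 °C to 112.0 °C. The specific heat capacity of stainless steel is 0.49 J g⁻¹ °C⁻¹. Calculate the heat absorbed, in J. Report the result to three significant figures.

q = m c ΔT = 521.3 × 0.49 × (112.0 − 26.5)
q = 521.3 × 0.49 × 85.5 = 21840 J

q = 21800 J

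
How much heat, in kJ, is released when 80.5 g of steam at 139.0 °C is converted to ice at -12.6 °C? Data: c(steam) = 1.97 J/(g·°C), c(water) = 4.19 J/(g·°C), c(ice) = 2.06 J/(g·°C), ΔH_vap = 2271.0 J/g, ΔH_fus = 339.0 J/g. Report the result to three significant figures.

q1 (cool steam 139.0→100 °C): 80.5 × 1.97 × 39.0 = 6185 J
q2 (condense at 100 °C): 80.5 × 2271.0 = 182816 J
q3 (cool water 100→0 °C): 80.5 × 4.19 × 100.0 = 33730 J
q4 (freeze at 0 °C): 80.5 × 339.0 = 27290 J
q5 (cool ice 0→-12.6 °C): 80.5 × 2.06 × 12.6 = 2089 J
Total: 6185 + 182816 + 33730 + 27290 + 2089 = 252110 J = 252 kJ

q = 252 kJ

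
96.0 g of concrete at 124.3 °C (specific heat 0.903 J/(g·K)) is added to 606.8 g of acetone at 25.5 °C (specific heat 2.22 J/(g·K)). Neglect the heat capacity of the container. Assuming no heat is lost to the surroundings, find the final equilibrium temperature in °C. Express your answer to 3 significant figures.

Heat lost by concrete = heat gained by acetone.
(96.0)(0.903)(124.3 − T) = (606.8)(2.22)(T − 25.5)
86.688 (124.3 − T) = 1347.096 (T − 25.5)
10775 − 86.688 T = 1347.096 T − 34351
45126 = 1433.784 T
T = 31.47 °C

T_f = 31.5 °C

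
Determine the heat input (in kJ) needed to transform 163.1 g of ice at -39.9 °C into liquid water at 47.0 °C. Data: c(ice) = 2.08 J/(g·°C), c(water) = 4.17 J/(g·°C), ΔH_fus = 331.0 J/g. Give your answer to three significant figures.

q = 99.5 kJ

q1 (heat ice -39.9→0.0 °C): 163.1 × 2.08 × 39.9 = 13536 J
q2 (melt at 0 °C): 163.1 × 331.0 = 53986 J
q3 (heat water 0.0→47.0 °C): 163.1 × 4.17 × 47.0 = 31966 J
Total: 13536 + 53986 + 31966 = 99488 J = 99.5 kJ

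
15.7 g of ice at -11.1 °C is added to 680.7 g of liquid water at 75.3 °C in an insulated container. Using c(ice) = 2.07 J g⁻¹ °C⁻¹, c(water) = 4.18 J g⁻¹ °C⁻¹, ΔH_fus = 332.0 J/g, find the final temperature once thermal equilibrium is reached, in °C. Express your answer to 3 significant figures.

T_f = 71.7 °C

Heat to bring ice to 0 °C and melt it: q₁ = 15.7×2.07×11.1 + 15.7×332.0 = 5573.1 J
Heat the water can supply cooling to 0 °C: 680.7×4.18×75.3 = 214253 J > q₁, so all ice melts.
Energy balance: 680.7×4.18×(75.3 − T) = 5573.1 + 15.7×4.18×(T − 0)
2845.326(75.3 − T) = 5573.1 + 65.626 T
214253 − 5573.1 = 2910.952 T
T = 208679.9 / 2910.952 = 71.69 °C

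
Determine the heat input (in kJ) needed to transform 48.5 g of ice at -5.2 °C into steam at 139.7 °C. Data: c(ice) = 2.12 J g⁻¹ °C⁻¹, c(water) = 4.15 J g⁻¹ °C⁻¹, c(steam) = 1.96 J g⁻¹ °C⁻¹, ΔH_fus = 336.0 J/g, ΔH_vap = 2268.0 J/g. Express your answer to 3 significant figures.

q1 (heat ice -5.2→0.0 °C): 48.5 × 2.12 × 5.2 = 535 J
q2 (melt at 0 °C): 48.5 × 336.0 = 16296 J
q3 (heat water 0.0→100.0 °C): 48.5 × 4.15 × 100.0 = 20128 J
q4 (vaporize at 100 °C): 48.5 × 2268.0 = 109998 J
q5 (heat steam 100.0→139.7 °C): 48.5 × 1.96 × 39.7 = 3774 J
Total: 535 + 16296 + 20128 + 109998 + 3774 = 150731 J = 151 kJ

q = 151 kJ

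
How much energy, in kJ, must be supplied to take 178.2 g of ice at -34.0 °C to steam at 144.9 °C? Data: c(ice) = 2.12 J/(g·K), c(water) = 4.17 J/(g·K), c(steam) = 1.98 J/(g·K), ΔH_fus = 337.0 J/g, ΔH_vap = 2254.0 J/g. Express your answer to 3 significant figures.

q1 (heat ice -34.0→0.0 °C): 178.2 × 2.12 × 34.0 = 12845 J
q2 (melt at 0 °C): 178.2 × 337.0 = 60053 J
q3 (heat water 0.0→100.0 °C): 178.2 × 4.17 × 100.0 = 74309 J
q4 (vaporize at 100 °C): 178.2 × 2254.0 = 401663 J
q5 (heat steam 100.0→144.9 °C): 178.2 × 1.98 × 44.9 = 15842 J
Total: 12845 + 60053 + 74309 + 401663 + 15842 = 564712 J = 565 kJ

q = 565 kJ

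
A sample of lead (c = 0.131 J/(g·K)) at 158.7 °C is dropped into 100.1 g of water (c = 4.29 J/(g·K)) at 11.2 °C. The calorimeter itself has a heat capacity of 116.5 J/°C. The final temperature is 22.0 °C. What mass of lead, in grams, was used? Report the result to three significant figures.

m = 329 g

q_gained = (100.1 × 4.29 + 116.5) × (22.0 − 11.2) = 5896 J
q_lost = m × 0.131 × (158.7 − 22.0) = 17.9077 m
m = 5896 / 17.9077 = 329 g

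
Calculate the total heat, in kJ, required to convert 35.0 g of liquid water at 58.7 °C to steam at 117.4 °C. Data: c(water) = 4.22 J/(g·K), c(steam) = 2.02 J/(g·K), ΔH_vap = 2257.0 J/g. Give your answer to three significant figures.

q = 86.3 kJ

q1 (heat water 58.7→100.0 °C): 35.0 × 4.22 × 41.3 = 6100 J
q2 (vaporize at 100 °C): 35.0 × 2257.0 = 78995 J
q3 (heat steam 100.0→117.4 °C): 35.0 × 2.02 × 17.4 = 1230 J
Total: 6100 + 78995 + 1230 = 86325 J = 86.3 kJ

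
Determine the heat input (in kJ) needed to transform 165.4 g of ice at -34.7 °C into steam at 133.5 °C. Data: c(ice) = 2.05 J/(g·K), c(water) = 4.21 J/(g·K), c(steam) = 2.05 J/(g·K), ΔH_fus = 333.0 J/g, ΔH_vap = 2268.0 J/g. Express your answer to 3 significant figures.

q = 523 kJ

q1 (heat ice -34.7→0.0 °C): 165.4 × 2.05 × 34.7 = 11766 J
q2 (melt at 0 °C): 165.4 × 333.0 = 55078 J
q3 (heat water 0.0→100.0 °C): 165.4 × 4.21 × 100.0 = 69633 J
q4 (vaporize at 100 °C): 165.4 × 2268.0 = 375127 J
q5 (heat steam 100.0→133.5 °C): 165.4 × 2.05 × 33.5 = 11359 J
Total: 11766 + 55078 + 69633 + 375127 + 11359 = 522963 J = 523 kJ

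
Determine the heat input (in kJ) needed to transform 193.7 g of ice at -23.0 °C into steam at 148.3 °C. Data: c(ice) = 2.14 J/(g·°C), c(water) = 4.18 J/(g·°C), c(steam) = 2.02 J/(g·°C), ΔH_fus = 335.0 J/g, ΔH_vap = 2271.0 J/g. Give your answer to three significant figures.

q = 614 kJ

q1 (heat ice -23.0→0.0 °C): 193.7 × 2.14 × 23.0 = 9534 J
q2 (melt at 0 °C): 193.7 × 335.0 = 64890 J
q3 (heat water 0.0→100.0 °C): 193.7 × 4.18 × 100.0 = 80967 J
q4 (vaporize at 100 °C): 193.7 × 2271.0 = 439893 J
q5 (heat steam 100.0→148.3 °C): 193.7 × 2.02 × 48.3 = 18899 J
Total: 9534 + 64890 + 80967 + 439893 + 18899 = 614183 J = 614 kJ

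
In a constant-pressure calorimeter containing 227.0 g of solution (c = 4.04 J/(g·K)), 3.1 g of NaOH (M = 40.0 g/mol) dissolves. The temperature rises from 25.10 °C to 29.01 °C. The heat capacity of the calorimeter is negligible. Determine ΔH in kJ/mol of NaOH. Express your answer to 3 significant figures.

|ΔT| = |29.01 − 25.10| = 3.91 °C
|q_surr| = (227.0 × 4.04) × 3.91 = 917.08 × 3.91 = 3586 J
n(NaOH) = 3.1 / 40.0 = 0.07750 mol
Temperature rose, so q_rxn = −|q_surr| = -3.586 kJ
ΔH = q_rxn / n = -46.27 kJ/mol

ΔH = -46.3 kJ/mol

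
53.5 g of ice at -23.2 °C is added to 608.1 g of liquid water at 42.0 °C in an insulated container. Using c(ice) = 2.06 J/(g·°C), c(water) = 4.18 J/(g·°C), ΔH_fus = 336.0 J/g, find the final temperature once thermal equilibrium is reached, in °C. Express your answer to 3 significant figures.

Heat to bring ice to 0 °C and melt it: q₁ = 53.5×2.06×23.2 + 53.5×336.0 = 20533 J
Heat the water can supply cooling to 0 °C: 608.1×4.18×42.0 = 106758 J > q₁, so all ice melts.
Energy balance: 608.1×4.18×(42.0 − T) = 20533 + 53.5×4.18×(T − 0)
2541.858(42.0 − T) = 20533 + 223.63 T
106758 − 20533 = 2765.488 T
T = 86225 / 2765.488 = 31.18 °C

T_f = 31.2 °C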